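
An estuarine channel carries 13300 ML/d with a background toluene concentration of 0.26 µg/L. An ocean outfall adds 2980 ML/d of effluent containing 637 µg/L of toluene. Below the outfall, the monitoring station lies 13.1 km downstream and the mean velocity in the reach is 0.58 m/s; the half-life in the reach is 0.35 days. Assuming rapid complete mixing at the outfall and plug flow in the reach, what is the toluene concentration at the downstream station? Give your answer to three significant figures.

69.6 µg/L

Mass balance: C = (13300·0.2600 + 2980·637.0) / 16280 = 1902000/16280 = 116.8 µg/L.
Travel time t = 13.1·1000 / 0.58 = 22590 s = 6.274 h.
Half-life 0.35 d → k = ln 2 / 0.35 = 1.980 d⁻¹.
After decay, C = 116.8 × e^(−kt) = 116.8 × 0.5959 = 69.61 µg/L.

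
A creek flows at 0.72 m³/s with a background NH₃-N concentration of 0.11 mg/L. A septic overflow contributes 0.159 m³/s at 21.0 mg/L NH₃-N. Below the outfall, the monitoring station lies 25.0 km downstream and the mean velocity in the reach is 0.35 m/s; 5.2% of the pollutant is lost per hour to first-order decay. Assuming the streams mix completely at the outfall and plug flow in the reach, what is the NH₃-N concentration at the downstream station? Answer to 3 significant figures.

After mixing, C = (0.7200·0.1100 + 0.1590·21.00) / 0.8790 = 3.418/0.8790 = 3.889 mg/L.
Travel time t = 25.0·1000 / 0.35 = 71430 s = 19.84 h.
5.2%/h lost → k = −ln(1 − 0.052) = 0.05340 h⁻¹.
After decay, C = 3.889 × e^(−kt) = 3.889 × 0.3466 = 1.348 mg/L.

1.35 mg/L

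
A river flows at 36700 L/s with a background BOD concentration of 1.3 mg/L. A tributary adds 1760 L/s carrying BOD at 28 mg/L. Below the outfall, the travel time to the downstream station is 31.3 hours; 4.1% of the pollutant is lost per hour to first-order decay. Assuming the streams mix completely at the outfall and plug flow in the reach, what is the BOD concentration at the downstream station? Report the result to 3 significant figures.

After mixing, C = (36700·1.300 + 1760·28.00) / 38460 = 96990/38460 = 2.522 mg/L.
4.1%/h lost → k = −ln(1 − 0.041) = 0.04186 h⁻¹.
Decay over the reach: 2.522·exp(−kt) = 2.522·0.2697 = 0.6802 mg/L.

0.680 mg/L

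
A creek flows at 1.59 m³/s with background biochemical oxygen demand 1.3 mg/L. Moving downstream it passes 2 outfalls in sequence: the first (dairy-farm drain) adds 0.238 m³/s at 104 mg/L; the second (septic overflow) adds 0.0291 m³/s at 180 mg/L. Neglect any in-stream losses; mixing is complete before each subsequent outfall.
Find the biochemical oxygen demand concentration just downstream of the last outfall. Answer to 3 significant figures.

17.3 mg/L

Below outfall 1: Q → 1.828 m³/s, C = (1.590·1.300 + 0.2380·104.0)/1.828 = 14.67 mg/L.
Below outfall 2: Q → 1.857 m³/s, C = (1.828·14.67 + 0.02910·180.0)/1.857 = 17.26 mg/L.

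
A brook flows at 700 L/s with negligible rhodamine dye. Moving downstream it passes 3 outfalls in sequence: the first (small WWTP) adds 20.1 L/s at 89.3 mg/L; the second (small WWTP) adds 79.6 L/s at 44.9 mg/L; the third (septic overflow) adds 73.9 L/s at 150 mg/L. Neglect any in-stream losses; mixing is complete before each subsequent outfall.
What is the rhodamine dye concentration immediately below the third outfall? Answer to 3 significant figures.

18.8 mg/L

Outfall 1: combined Q = 720.1 L/s; C = (700.0·0 + 20.10·89.30)/720.1 = 2.493 mg/L.
Outfall 2: combined Q = 799.7 L/s; C = (720.1·2.493 + 79.60·44.90)/799.7 = 6.714 mg/L.
Outfall 3: combined Q = 873.6 L/s; C = (799.7·6.714 + 73.90·150.0)/873.6 = 18.83 mg/L.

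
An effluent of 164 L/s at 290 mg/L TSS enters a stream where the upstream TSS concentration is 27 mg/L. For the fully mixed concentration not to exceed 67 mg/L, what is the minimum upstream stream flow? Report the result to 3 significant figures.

914 L/s

Set C_mix = 67: (Q·27.00 + 164.0·290.0) / (Q + 164.0) = 67
→ Q = 164.0·(290.0 − 67)/(67 − 27.00) = 914.3 L/s.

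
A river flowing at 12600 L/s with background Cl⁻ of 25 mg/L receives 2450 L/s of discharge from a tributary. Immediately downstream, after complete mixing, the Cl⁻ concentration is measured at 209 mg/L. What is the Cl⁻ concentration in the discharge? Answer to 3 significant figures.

Mass balance: 12600·25.00 + 2450·Cₑ = 15050·209.0
→ Cₑ = (15050·209.0 − 12600·25.00) / 2450 = 1155 mg/L.

1160 mg/L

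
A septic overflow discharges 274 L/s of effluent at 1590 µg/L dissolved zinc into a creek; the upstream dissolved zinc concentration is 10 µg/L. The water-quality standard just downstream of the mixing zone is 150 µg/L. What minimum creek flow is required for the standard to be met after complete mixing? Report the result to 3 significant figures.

Set C_mix = 150: (Q·10.00 + 274.0·1590) / (Q + 274.0) = 150
→ Q = 274.0·(1590 − 150)/(150 − 10.00) = 2818 L/s.

2820 L/s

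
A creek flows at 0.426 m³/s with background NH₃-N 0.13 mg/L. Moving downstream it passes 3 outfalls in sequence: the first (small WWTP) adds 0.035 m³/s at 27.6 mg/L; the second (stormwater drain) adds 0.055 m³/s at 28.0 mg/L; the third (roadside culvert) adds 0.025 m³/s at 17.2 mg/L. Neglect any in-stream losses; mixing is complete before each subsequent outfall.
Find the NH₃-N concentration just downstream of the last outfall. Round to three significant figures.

Below outfall 1: Q → 0.4610 m³/s, C = (0.4260·0.1300 + 0.03500·27.60)/0.4610 = 2.216 mg/L.
Below outfall 2: Q → 0.5160 m³/s, C = (0.4610·2.216 + 0.05500·28.00)/0.5160 = 4.964 mg/L.
Below outfall 3: Q → 0.5410 m³/s, C = (0.5160·4.964 + 0.02500·17.20)/0.5410 = 5.529 mg/L.

5.53 mg/L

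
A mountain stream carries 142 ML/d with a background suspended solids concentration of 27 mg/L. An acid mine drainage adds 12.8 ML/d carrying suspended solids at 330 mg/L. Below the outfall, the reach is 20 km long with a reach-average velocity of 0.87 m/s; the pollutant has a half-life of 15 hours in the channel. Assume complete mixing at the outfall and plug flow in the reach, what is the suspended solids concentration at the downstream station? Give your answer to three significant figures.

Mixed concentration C = ΣQC/ΣQ = (142.0·27.00 + 12.80·330.0) / 154.8 = 8058/154.8 = 52.05 mg/L.
Travel time t = 20·1000 / 0.87 = 22990 s = 6.386 h.
Half-life 15 h → k = ln 2 / 15 = 0.04621 h⁻¹ = 1.109 d⁻¹.
Applying C = C₀e^(−kt): 52.05 × 0.7445 = 38.75 mg/L.

38.8 mg/L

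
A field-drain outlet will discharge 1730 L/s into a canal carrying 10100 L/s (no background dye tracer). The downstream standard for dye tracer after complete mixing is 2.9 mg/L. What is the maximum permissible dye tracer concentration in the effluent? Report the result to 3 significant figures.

19.8 mg/L

At the limit, (Qr·Cr + Qe·Cₑ)/(Qr + Qe) = 2.9:
Cₑ = (11830·2.9 − 10100·0) / 1730 = 19.83 mg/L.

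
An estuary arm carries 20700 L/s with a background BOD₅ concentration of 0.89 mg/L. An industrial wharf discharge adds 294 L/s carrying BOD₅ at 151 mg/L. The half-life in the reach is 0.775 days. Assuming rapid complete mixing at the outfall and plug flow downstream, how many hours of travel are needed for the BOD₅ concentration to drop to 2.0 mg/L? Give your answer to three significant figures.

Mixed concentration C = ΣQC/ΣQ = (20700·0.8900 + 294.0·151.0) / 20990 = 62820/20990 = 2.992 mg/L.
Half-life 0.775 d → k = ln 2 / 0.775 = 0.8944 d⁻¹.
2.992·exp(−k·t) = 2.0 → t = ln(2.992/2.0)/k = 38920 s = 10.81 h.

10.8 h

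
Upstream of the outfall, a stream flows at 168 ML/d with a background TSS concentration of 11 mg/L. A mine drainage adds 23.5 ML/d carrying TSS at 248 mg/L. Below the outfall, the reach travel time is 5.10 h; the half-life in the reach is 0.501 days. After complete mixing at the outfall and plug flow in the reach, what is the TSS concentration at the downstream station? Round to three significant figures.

29.9 mg/L

After mixing, C = (168.0·11.00 + 23.50·248.0) / 191.5 = 7676/191.5 = 40.08 mg/L.
Half-life 0.501 d → k = ln 2 / 0.501 = 1.384 d⁻¹.
Applying C = C₀e^(−kt): 40.08 × 0.7453 = 29.87 mg/L.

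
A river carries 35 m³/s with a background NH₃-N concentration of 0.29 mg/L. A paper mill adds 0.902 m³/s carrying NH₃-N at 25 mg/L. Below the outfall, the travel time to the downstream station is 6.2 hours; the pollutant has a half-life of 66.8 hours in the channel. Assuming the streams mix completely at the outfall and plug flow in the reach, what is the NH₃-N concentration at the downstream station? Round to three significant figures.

Conservation of mass: C = (35.00·0.2900 + 0.9020·25.00) / 35.90 = 32.70/35.90 = 0.9108 mg/L.
Half-life 66.8 h → k = ln 2 / 66.8 = 0.01038 h⁻¹ = 0.2490 d⁻¹.
After decay, C = 0.9108 × e^(−kt) = 0.9108 × 0.9377 = 0.8541 mg/L.

0.854 mg/L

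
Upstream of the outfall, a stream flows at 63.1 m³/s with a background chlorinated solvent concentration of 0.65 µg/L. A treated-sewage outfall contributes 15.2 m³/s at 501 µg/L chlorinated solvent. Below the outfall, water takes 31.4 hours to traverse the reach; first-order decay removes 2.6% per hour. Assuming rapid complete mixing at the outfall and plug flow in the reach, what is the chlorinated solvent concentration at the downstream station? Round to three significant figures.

After mixing, C = (63.10·0.6500 + 15.20·501.0) / 78.30 = 7656/78.30 = 97.78 µg/L.
2.6%/h lost → k = −ln(1 − 0.026) = 0.02634 h⁻¹.
Decay over the reach: 97.78·exp(−kt) = 97.78·0.4373 = 42.76 µg/L.

42.8 µg/L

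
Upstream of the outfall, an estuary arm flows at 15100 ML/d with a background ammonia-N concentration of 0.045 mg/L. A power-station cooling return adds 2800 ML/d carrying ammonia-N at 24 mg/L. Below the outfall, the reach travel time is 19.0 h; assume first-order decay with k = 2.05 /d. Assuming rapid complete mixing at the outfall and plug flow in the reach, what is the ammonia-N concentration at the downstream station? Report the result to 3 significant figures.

Mixed concentration C = ΣQC/ΣQ = (15100·0.04500 + 2800·24.00) / 17900 = 67880/17900 = 3.792 mg/L.
Applying C = C₀e^(−kt): 3.792 × 0.1973 = 0.7483 mg/L.

0.748 mg/L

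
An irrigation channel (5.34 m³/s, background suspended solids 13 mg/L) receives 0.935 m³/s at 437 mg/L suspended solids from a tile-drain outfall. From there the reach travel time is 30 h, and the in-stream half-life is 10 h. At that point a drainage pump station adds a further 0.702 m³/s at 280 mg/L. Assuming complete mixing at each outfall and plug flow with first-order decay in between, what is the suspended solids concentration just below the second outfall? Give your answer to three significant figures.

36.7 mg/L

Flow-weighted average: C = (5.340·13.00 + 0.9350·437.0) / 6.275 = 478.0/6.275 = 76.18 mg/L; combined flow 6.275 m³/s.
Half-life 10 h → k = ln 2 / 10 = 0.06931 h⁻¹ = 1.664 d⁻¹.
Applying C = C₀e^(−kt): 76.18 × 0.1250 = 9.522 mg/L.
At the second outfall, C = (6.275·9.522 + 0.7020·280.0) / (6.275 + 0.7020) = 36.74 mg/L.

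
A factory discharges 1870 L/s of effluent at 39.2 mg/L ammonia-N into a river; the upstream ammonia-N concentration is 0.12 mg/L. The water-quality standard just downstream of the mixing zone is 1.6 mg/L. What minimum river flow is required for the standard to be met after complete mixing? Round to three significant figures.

Set C_mix = 1.6: (Q·0.1200 + 1870·39.20) / (Q + 1870) = 1.6
→ Q = 1870·(39.20 − 1.6)/(1.6 − 0.1200) = 47510 L/s.

47500 L/s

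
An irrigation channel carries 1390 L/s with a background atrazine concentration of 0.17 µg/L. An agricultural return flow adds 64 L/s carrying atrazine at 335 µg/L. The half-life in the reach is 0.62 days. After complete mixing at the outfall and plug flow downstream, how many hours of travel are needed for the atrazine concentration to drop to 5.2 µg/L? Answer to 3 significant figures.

Conservation of mass: C = (1390·0.1700 + 64.00·335.0) / 1454 = 21680/1454 = 14.91 µg/L.
Half-life 0.62 d → k = ln 2 / 0.62 = 1.118 d⁻¹.
14.91·exp(−k·t) = 5.2 → t = ln(14.91/5.2)/k = 81400 s = 22.61 h.

22.6 h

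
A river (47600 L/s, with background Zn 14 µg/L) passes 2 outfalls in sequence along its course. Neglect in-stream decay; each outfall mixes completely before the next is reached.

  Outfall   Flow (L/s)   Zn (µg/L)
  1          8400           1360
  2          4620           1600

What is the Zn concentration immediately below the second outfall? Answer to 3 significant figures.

321 µg/L

Below outfall 1: Q → 56000 L/s, C = (47600·14.00 + 8400·1360)/56000 = 215.9 µg/L.
Below outfall 2: Q → 60620 L/s, C = (56000·215.9 + 4620·1600)/60620 = 321.4 µg/L.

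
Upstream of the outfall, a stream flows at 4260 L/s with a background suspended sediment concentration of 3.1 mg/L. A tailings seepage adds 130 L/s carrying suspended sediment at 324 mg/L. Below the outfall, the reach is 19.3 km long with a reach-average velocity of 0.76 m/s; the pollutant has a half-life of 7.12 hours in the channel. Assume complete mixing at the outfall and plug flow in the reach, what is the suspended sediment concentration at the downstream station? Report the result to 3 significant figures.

6.34 mg/L

Conservation of mass: C = (4260·3.100 + 130.0·324.0) / 4390 = 55330/4390 = 12.60 mg/L.
Travel time t = 19.3·1000 / 0.76 = 25390 s = 7.054 h.
Half-life 7.12 h → k = ln 2 / 7.12 = 0.09735 h⁻¹ = 2.336 d⁻¹.
Decay over the reach: 12.60·exp(−kt) = 12.60·0.5032 = 6.342 mg/L.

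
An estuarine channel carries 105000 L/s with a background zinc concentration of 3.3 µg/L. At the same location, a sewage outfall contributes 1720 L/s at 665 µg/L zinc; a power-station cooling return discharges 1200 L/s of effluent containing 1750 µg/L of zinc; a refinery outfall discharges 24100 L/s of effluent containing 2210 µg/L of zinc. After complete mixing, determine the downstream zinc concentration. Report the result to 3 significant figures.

After mixing, C = (105000·3.300 + 1720·665.0 + 1200·1750 + 24100·2210) / 132000 = 56850000/132000 = 430.6 µg/L.

431 µg/L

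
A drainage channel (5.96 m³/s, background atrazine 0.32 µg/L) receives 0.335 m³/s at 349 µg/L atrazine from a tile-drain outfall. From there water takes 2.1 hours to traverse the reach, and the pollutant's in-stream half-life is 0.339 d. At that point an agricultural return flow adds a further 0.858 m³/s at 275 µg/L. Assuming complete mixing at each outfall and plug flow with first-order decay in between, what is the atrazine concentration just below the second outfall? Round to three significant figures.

After mixing, C = (5.960·0.3200 + 0.3350·349.0) / 6.295 = 118.8/6.295 = 18.88 µg/L; combined flow 6.295 m³/s.
Half-life 0.339 d → k = ln 2 / 0.339 = 2.045 d⁻¹.
After decay, C = 18.88 × e^(−kt) = 18.88 × 0.8362 = 15.78 µg/L.
At the second outfall, C = (6.295·15.78 + 0.8580·275.0) / (6.295 + 0.8580) = 46.88 µg/L.

46.9 µg/L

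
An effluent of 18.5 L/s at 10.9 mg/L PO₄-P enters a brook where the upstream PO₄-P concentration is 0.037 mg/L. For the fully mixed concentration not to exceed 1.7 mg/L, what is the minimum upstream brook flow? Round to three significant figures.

102 L/s

Set C_mix = 1.7: (Q·0.03700 + 18.50·10.90) / (Q + 18.50) = 1.7
→ Q = 18.50·(10.90 − 1.7)/(1.7 − 0.03700) = 102.3 L/s.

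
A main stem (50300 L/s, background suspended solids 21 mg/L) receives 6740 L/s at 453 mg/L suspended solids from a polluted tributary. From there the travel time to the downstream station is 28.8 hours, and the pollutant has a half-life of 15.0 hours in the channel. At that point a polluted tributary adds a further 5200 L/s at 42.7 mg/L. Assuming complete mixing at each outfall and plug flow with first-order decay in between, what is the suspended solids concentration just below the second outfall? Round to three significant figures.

21.0 mg/L

Mass balance: C = (50300·21.00 + 6740·453.0) / 57040 = 4110000/57040 = 72.05 mg/L; combined flow 57040 L/s.
Half-life 15.0 h → k = ln 2 / 15.0 = 0.04621 h⁻¹ = 1.109 d⁻¹.
Applying C = C₀e^(−kt): 72.05 × 0.2643 = 19.04 mg/L.
Second outfall: C = (57040·19.04 + 5200·42.70)/62240 = 21.02 mg/L.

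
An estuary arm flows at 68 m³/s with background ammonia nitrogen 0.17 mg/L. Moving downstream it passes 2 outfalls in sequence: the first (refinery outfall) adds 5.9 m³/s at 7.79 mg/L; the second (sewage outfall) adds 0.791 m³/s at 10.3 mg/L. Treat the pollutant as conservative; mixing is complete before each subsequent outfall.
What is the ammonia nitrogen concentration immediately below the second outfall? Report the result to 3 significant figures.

0.879 mg/L

Outfall 1: combined Q = 73.90 m³/s; C = (68.00·0.1700 + 5.900·7.790)/73.90 = 0.7784 mg/L.
Outfall 2: combined Q = 74.69 m³/s; C = (73.90·0.7784 + 0.7910·10.30)/74.69 = 0.8792 mg/L.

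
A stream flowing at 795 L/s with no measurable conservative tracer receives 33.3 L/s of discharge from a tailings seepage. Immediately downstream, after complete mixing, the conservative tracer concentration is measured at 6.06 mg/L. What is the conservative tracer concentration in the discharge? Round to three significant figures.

151 mg/L

Mass balance: 795.0·0 + 33.30·Cₑ = 828.3·6.060
→ Cₑ = (828.3·6.060 − 795.0·0) / 33.30 = 150.7 mg/L.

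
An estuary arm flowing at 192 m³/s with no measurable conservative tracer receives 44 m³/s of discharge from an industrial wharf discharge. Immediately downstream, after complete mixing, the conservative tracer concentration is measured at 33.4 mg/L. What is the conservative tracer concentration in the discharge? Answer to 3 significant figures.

Mass balance: 192.0·0 + 44.00·Cₑ = 236.0·33.40
→ Cₑ = (236.0·33.40 − 192.0·0) / 44.00 = 179.1 mg/L.

179 mg/L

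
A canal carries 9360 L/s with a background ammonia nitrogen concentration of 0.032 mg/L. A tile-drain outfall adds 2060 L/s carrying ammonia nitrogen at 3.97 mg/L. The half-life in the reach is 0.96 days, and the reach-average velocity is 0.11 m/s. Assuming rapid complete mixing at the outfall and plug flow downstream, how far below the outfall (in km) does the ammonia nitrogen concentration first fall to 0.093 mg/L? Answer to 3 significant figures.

Mixed concentration C = ΣQC/ΣQ = (9360·0.03200 + 2060·3.970) / 11420 = 8478/11420 = 0.7424 mg/L.
Half-life 0.96 d → k = ln 2 / 0.96 = 0.7220 d⁻¹.
Set 0.7424·exp(−k·t) = 0.093 → t = ln(0.7424/0.093)/k = 248600 s = 69.05 h.
Distance = v·t = 0.11·248600 = 27340 m = 27.34 km.

27.3 km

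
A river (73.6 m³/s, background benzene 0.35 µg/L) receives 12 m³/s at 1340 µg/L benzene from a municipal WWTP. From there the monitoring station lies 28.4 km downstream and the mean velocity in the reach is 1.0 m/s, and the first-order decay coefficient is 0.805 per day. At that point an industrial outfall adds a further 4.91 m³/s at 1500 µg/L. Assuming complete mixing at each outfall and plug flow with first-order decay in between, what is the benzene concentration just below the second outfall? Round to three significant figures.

Flow-weighted average: C = (73.60·0.3500 + 12.00·1340) / 85.60 = 16110/85.60 = 188.2 µg/L; combined flow 85.60 m³/s.
Travel time t = 28.4·1000 / 1.0 = 28400 s = 7.889 h.
Applying C = C₀e^(−kt): 188.2 × 0.7675 = 144.4 µg/L.
Second outfall: C = (85.60·144.4 + 4.910·1500)/90.51 = 217.9 µg/L.

218 µg/L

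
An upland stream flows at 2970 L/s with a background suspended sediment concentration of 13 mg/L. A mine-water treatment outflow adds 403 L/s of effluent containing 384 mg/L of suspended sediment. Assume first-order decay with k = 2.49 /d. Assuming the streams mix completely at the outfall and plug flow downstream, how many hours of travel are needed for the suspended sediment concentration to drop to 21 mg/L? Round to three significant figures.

Mass balance: C = (2970·13.00 + 403.0·384.0) / 3373 = 193400/3373 = 57.33 mg/L.
57.33·exp(−k·t) = 21 → t = ln(57.33/21)/k = 34850 s = 9.679 h.

9.68 h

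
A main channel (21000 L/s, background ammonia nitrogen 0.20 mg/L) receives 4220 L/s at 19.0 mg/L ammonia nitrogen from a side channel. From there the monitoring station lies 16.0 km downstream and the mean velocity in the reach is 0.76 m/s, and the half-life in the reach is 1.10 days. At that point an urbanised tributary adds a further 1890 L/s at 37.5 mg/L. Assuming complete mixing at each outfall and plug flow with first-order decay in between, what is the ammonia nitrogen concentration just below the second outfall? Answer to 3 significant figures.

Mass balance: C = (21000·0.2000 + 4220·19.00) / 25220 = 84380/25220 = 3.346 mg/L; combined flow 25220 L/s.
Travel time t = 16.0·1000 / 0.76 = 21050 s = 5.848 h.
Half-life 1.10 d → k = ln 2 / 1.10 = 0.6301 d⁻¹.
Applying C = C₀e^(−kt): 3.346 × 0.8577 = 2.870 mg/L.
Second outfall: C = (25220·2.870 + 1890·37.50)/27110 = 5.284 mg/L.

5.28 mg/L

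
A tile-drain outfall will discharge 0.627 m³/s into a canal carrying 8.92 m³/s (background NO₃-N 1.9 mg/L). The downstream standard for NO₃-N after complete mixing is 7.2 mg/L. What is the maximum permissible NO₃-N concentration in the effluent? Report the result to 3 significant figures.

At the limit, (Qr·Cr + Qe·Cₑ)/(Qr + Qe) = 7.2:
Cₑ = (9.547·7.2 − 8.920·1.900) / 0.6270 = 82.60 mg/L.

82.6 mg/L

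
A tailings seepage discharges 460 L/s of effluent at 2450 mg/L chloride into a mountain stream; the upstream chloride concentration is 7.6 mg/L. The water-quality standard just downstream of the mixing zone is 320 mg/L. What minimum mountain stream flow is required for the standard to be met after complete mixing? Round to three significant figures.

3140 L/s

Set C_mix = 320: (Q·7.600 + 460.0·2450) / (Q + 460.0) = 320
→ Q = 460.0·(2450 − 320)/(320 − 7.600) = 3136 L/s.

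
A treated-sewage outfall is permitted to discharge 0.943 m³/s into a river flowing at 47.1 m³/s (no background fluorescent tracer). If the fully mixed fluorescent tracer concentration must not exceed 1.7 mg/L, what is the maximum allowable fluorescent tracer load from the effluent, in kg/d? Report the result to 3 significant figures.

Mass balance at the limit: 47.10·0 + 0.9430·Cₑ = 48.04·1.7 → Cₑ = 86.61 mg/L.
Load = 0.9430 m³/s × 86.61 g/m³ × 86 400 s/d = 7057 kg/d.

7060 kg/d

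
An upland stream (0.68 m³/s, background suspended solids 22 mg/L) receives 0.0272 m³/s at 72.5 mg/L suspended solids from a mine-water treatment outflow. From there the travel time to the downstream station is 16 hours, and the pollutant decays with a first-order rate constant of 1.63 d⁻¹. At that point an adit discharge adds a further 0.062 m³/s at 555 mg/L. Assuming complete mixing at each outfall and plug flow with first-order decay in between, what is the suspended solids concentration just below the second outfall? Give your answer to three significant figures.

Mixed concentration C = ΣQC/ΣQ = (0.6800·22.00 + 0.02720·72.50) / 0.7072 = 16.93/0.7072 = 23.94 mg/L; combined flow 0.7072 m³/s.
Applying C = C₀e^(−kt): 23.94 × 0.3373 = 8.077 mg/L.
Second outfall: C = (0.7072·8.077 + 0.06200·555.0)/0.7692 = 52.16 mg/L.

52.2 mg/L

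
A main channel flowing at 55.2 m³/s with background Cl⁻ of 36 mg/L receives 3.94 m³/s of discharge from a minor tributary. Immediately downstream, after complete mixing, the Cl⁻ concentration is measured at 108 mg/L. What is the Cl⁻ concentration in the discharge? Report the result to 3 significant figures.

1120 mg/L

Mass balance: 55.20·36.00 + 3.940·Cₑ = 59.14·108.0
→ Cₑ = (59.14·108.0 − 55.20·36.00) / 3.940 = 1117 mg/L.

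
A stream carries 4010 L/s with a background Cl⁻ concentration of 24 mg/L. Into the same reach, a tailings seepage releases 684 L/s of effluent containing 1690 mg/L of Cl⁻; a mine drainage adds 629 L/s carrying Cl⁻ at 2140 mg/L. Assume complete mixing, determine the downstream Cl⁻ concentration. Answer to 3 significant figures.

Flow-weighted average: C = (4010·24.00 + 684.0·1690 + 629.0·2140) / 5323 = 2598000/5323 = 488.1 mg/L.

488 mg/L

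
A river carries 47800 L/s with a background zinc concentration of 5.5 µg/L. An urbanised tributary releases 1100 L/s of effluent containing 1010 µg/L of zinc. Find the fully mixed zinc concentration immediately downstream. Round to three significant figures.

28.1 µg/L

Conservation of mass: C = (47800·5.500 + 1100·1010) / 48900 = 1374000/48900 = 28.10 µg/L.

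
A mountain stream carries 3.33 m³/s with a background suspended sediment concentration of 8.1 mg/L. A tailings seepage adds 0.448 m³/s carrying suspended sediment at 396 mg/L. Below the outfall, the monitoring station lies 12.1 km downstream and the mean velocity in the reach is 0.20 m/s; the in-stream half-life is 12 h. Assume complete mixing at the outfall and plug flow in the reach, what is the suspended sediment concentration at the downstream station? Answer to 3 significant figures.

20.5 mg/L

Mixed concentration C = ΣQC/ΣQ = (3.330·8.100 + 0.4480·396.0) / 3.778 = 204.4/3.778 = 54.10 mg/L.
Travel time t = 12.1·1000 / 0.20 = 60500 s = 16.81 h.
Half-life 12 h → k = ln 2 / 12 = 0.05776 h⁻¹ = 1.386 d⁻¹.
First-order decay: C = 54.10·exp(−k·t) = 54.10·0.3788 = 20.49 mg/L.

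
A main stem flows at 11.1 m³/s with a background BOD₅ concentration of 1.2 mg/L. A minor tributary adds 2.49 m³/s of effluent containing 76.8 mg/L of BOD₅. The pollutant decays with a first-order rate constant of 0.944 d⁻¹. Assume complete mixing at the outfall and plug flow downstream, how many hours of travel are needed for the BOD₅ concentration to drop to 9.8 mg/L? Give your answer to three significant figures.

10.9 h

Flow-weighted average: C = (11.10·1.200 + 2.490·76.80) / 13.59 = 204.6/13.59 = 15.05 mg/L.
15.05·exp(−k·t) = 9.8 → t = ln(15.05/9.8)/k = 39270 s = 10.91 h.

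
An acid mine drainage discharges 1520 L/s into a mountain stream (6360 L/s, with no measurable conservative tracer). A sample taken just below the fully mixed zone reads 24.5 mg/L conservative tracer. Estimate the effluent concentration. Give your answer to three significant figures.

127 mg/L

Mass balance: 6360·0 + 1520·Cₑ = 7880·24.50
→ Cₑ = (7880·24.50 − 6360·0) / 1520 = 127.0 mg/L.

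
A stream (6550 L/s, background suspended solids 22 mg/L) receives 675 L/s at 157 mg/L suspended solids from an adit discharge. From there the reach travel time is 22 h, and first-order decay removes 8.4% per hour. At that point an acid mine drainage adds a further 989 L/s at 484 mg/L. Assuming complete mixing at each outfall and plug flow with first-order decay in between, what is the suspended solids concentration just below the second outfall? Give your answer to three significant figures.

Conservation of mass: C = (6550·22.00 + 675.0·157.0) / 7225 = 250100/7225 = 34.61 mg/L; combined flow 7225 L/s.
8.4%/h lost → k = −ln(1 − 0.084) = 0.08774 h⁻¹.
First-order decay: C = 34.61·exp(−k·t) = 34.61·0.1451 = 5.023 mg/L.
Second outfall: C = (7225·5.023 + 989.0·484.0)/8214 = 62.69 mg/L.

62.7 mg/L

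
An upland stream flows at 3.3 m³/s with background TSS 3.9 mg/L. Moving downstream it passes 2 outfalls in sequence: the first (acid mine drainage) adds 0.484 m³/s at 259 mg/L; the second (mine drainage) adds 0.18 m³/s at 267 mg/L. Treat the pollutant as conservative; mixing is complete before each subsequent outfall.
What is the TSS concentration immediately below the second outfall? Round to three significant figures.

47.0 mg/L

Below outfall 1: Q → 3.784 m³/s, C = (3.300·3.900 + 0.4840·259.0)/3.784 = 36.53 mg/L.
Below outfall 2: Q → 3.964 m³/s, C = (3.784·36.53 + 0.1800·267.0)/3.964 = 46.99 mg/L.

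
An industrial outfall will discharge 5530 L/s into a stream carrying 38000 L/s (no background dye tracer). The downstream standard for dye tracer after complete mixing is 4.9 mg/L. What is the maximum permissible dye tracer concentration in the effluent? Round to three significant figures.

At the limit, (Qr·Cr + Qe·Cₑ)/(Qr + Qe) = 4.9:
Cₑ = (43530·4.9 − 38000·0) / 5530 = 38.57 mg/L.

38.6 mg/L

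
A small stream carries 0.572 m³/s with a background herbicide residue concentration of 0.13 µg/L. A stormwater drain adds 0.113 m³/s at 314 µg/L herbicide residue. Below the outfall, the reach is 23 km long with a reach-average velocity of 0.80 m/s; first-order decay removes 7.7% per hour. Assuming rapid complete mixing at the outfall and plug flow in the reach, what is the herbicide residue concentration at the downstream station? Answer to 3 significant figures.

27.4 µg/L

Flow-weighted average: C = (0.5720·0.1300 + 0.1130·314.0) / 0.6850 = 35.56/0.6850 = 51.91 µg/L.
Travel time t = 23·1000 / 0.80 = 28750 s = 7.986 h.
7.7%/h lost → k = −ln(1 − 0.077) = 0.08013 h⁻¹.
Decay over the reach: 51.91·exp(−kt) = 51.91·0.5273 = 27.37 µg/L.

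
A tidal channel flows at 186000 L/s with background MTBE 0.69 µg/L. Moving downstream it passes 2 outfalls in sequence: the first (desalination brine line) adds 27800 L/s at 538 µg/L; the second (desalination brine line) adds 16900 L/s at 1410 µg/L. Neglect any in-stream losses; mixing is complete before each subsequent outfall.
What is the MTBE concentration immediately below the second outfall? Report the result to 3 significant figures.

169 µg/L

Below outfall 1: Q → 213800 L/s, C = (186000·0.6900 + 27800·538.0)/213800 = 70.56 µg/L.
Below outfall 2: Q → 230700 L/s, C = (213800·70.56 + 16900·1410)/230700 = 168.7 µg/L.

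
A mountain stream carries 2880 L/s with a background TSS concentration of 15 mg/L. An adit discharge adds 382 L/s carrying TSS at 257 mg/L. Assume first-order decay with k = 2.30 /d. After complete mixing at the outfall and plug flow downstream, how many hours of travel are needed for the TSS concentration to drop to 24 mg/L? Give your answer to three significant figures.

6.17 h

Mass balance: C = (2880·15.00 + 382.0·257.0) / 3262 = 141400/3262 = 43.34 mg/L.
43.34·exp(−k·t) = 24 → t = ln(43.34/24)/k = 22200 s = 6.167 h.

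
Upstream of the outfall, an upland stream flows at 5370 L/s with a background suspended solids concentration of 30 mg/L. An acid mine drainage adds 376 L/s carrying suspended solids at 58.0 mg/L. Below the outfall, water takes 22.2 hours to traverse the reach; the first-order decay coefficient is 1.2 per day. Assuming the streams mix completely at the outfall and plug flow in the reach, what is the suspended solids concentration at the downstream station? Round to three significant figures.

Conservation of mass: C = (5370·30.00 + 376.0·58.00) / 5746 = 182900/5746 = 31.83 mg/L.
First-order decay: C = 31.83·exp(−k·t) = 31.83·0.3296 = 10.49 mg/L.

10.5 mg/L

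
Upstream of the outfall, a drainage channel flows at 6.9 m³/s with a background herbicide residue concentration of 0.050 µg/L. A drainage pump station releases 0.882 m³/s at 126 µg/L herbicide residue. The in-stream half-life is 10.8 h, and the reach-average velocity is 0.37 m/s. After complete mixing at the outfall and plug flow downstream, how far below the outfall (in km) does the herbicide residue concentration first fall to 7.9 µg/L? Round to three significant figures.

12.4 km

Mass balance: C = (6.900·0.05000 + 0.8820·126.0) / 7.782 = 111.5/7.782 = 14.32 µg/L.
Half-life 10.8 h → k = ln 2 / 10.8 = 0.06418 h⁻¹ = 1.540 d⁻¹.
Set 14.32·exp(−k·t) = 7.9 → t = ln(14.32/7.9)/k = 33380 s = 9.273 h.
Distance = v·t = 0.37·33380 = 12350 m = 12.35 km.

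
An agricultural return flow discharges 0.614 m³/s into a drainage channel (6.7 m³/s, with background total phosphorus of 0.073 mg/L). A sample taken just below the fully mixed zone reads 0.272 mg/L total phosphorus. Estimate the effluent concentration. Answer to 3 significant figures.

2.44 mg/L

Mass balance: 6.700·0.07300 + 0.6140·Cₑ = 7.314·0.2720
→ Cₑ = (7.314·0.2720 − 6.700·0.07300) / 0.6140 = 2.443 mg/L.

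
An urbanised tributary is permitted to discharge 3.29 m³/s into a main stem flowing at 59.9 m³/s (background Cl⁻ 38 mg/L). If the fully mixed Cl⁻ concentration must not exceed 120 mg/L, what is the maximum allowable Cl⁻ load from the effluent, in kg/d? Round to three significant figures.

458000 kg/d

Mass balance at the limit: 59.90·38.00 + 3.290·Cₑ = 63.19·120 → Cₑ = 1613 mg/L.
Load = 3.290 m³/s × 1613 g/m³ × 86 400 s/d = 458500 kg/d.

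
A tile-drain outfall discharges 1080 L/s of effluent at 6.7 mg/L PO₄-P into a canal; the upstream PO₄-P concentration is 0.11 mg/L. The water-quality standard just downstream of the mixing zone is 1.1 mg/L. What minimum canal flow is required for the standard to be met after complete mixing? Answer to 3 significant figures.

Set C_mix = 1.1: (Q·0.1100 + 1080·6.700) / (Q + 1080) = 1.1
→ Q = 1080·(6.700 − 1.1)/(1.1 − 0.1100) = 6109 L/s.

6110 L/s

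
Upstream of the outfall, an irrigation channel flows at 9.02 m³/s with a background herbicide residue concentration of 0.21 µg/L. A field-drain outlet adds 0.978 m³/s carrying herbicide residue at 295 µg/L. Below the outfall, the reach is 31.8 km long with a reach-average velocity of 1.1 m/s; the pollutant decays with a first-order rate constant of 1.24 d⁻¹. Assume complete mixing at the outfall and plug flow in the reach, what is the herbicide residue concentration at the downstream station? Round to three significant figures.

19.2 µg/L

Mass balance: C = (9.020·0.2100 + 0.9780·295.0) / 9.998 = 290.4/9.998 = 29.05 µg/L.
Travel time t = 31.8·1000 / 1.1 = 28910 s = 8.030 h.
Decay over the reach: 29.05·exp(−kt) = 29.05·0.6604 = 19.18 µg/L.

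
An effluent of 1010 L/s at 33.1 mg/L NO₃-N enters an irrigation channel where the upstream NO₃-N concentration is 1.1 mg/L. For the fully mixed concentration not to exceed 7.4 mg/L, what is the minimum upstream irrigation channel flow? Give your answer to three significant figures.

4120 L/s

Set C_mix = 7.4: (Q·1.100 + 1010·33.10) / (Q + 1010) = 7.4
→ Q = 1010·(33.10 − 7.4)/(7.4 − 1.100) = 4120 L/s.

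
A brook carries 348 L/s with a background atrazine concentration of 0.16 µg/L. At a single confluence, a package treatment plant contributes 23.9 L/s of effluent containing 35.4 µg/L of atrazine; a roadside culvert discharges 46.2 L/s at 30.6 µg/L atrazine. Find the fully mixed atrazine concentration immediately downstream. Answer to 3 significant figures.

Mixed concentration C = ΣQC/ΣQ = (348.0·0.1600 + 23.90·35.40 + 46.20·30.60) / 418.1 = 2315/418.1 = 5.538 µg/L.

5.54 µg/L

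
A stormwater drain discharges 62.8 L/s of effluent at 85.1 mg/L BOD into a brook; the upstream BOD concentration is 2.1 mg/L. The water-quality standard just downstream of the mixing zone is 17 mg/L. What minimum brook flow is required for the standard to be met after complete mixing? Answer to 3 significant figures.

Set C_mix = 17: (Q·2.100 + 62.80·85.10) / (Q + 62.80) = 17
→ Q = 62.80·(85.10 − 17)/(17 − 2.100) = 287.0 L/s.

287 L/s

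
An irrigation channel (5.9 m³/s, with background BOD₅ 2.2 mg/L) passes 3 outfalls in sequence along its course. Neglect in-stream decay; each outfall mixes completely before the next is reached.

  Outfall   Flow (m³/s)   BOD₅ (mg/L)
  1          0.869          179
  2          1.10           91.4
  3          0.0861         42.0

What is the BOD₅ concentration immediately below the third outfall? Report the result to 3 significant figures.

34.3 mg/L

Below outfall 1: Q → 6.769 m³/s, C = (5.900·2.200 + 0.8690·179.0)/6.769 = 24.90 mg/L.
Below outfall 2: Q → 7.869 m³/s, C = (6.769·24.90 + 1.100·91.40)/7.869 = 34.19 mg/L.
Below outfall 3: Q → 7.955 m³/s, C = (7.869·34.19 + 0.08610·42.00)/7.955 = 34.28 mg/L.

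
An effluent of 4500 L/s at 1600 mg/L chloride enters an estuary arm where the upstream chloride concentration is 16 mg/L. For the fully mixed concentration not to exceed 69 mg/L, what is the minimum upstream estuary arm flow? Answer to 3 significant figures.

130000 L/s

Set C_mix = 69: (Q·16.00 + 4500·1600) / (Q + 4500) = 69
→ Q = 4500·(1600 − 69)/(69 − 16.00) = 130000 L/s.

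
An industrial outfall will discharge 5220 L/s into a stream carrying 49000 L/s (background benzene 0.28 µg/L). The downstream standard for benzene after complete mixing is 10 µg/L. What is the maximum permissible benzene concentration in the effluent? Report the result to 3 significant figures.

101 µg/L

At the limit, (Qr·Cr + Qe·Cₑ)/(Qr + Qe) = 10:
Cₑ = (54220·10 − 49000·0.2800) / 5220 = 101.2 µg/L.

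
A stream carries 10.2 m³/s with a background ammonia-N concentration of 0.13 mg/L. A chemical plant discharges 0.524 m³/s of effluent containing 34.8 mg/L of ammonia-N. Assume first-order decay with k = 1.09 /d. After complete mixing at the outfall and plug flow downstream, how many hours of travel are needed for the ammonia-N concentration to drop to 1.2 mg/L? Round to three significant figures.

9.22 h

Conservation of mass: C = (10.20·0.1300 + 0.5240·34.80) / 10.72 = 19.56/10.72 = 1.824 mg/L.
1.824·exp(−k·t) = 1.2 → t = ln(1.824/1.2)/k = 33190 s = 9.220 h.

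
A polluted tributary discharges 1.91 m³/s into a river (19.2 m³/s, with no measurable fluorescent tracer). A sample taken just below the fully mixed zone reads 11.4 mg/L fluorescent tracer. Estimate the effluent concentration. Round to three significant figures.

Mass balance: 19.20·0 + 1.910·Cₑ = 21.11·11.40
→ Cₑ = (21.11·11.40 − 19.20·0) / 1.910 = 126.0 mg/L.

126 mg/L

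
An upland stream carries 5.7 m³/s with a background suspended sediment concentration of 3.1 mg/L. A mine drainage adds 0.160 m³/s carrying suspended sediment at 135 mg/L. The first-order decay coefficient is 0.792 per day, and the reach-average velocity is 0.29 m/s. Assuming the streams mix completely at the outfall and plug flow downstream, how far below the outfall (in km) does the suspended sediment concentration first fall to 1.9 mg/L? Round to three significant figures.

39.9 km

Flow-weighted average: C = (5.700·3.100 + 0.1600·135.0) / 5.860 = 39.27/5.860 = 6.701 mg/L.
Set 6.701·exp(−k·t) = 1.9 → t = ln(6.701/1.9)/k = 137500 s = 38.20 h.
Distance = v·t = 0.29·137500 = 39880 m = 39.88 km.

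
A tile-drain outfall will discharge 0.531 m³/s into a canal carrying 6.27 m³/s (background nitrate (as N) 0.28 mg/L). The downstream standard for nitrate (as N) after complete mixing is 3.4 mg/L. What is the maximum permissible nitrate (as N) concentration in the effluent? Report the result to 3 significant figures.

40.2 mg/L

At the limit, (Qr·Cr + Qe·Cₑ)/(Qr + Qe) = 3.4:
Cₑ = (6.801·3.4 − 6.270·0.2800) / 0.5310 = 40.24 mg/L.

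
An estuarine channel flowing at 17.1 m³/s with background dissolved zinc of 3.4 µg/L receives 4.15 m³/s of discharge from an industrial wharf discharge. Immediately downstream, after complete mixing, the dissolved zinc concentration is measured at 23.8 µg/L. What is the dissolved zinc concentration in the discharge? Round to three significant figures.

108 µg/L

Mass balance: 17.10·3.400 + 4.150·Cₑ = 21.25·23.80
→ Cₑ = (21.25·23.80 − 17.10·3.400) / 4.150 = 107.9 µg/L.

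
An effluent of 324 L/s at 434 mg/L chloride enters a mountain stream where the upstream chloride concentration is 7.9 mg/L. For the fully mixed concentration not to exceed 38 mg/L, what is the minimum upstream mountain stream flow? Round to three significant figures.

4260 L/s

Set C_mix = 38: (Q·7.900 + 324.0·434.0) / (Q + 324.0) = 38
→ Q = 324.0·(434.0 − 38)/(38 − 7.900) = 4263 L/s.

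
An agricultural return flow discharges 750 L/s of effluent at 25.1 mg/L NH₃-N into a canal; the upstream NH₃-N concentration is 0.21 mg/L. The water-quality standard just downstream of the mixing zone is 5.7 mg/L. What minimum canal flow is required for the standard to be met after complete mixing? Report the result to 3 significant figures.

Set C_mix = 5.7: (Q·0.2100 + 750.0·25.10) / (Q + 750.0) = 5.7
→ Q = 750.0·(25.10 − 5.7)/(5.7 − 0.2100) = 2650 L/s.

2650 L/s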